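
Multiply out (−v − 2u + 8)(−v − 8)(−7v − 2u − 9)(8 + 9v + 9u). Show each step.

−137v^3 − 63v^4 − 207uv^3 − 1379uv^2 − 180u^2v^2 + 3960v^2 − 1490u^2v − 36u^3v + 2848uv − 400u^2 − 288u^3 + 5056u + 8768v + 4608

(−v − 2u + 8)(−v − 8)(−7v − 2u − 9)(8 + 9v + 9u)
= (v^2 + 8v + 2uv + 16u − 8v − 64)(−7v − 2u − 9)(8 + 9v + 9u)    [distributive law]
= (v^2 + 2uv + 16u − 64)(−7v − 2u − 9)(8 + 9v + 9u)    [combine like terms]
= (−7v^3 − 2uv^2 − 9v^2 − 14uv^2 − 4u^2v − 18uv − 112uv − 32u^2 − 144u + 448v + 128u + 576)(8 + 9v + 9u)    [distributive law]
= (−7v^3 − 16uv^2 − 9v^2 − 4u^2v − 130uv − 32u^2 − 16u + 448v + 576)(8 + 9v + 9u)    [combine like terms]
= −56v^3 − 63v^4 − 63uv^3 − 128uv^2 − 144uv^3 − 144u^2v^2 − 72v^2 − 81v^3 − 81uv^2 − 32u^2v − 36u^2v^2 − 36u^3v − 1040uv − 1170uv^2 − 1170u^2v − 256u^2 − 288u^2v − 288u^3 − 128u − 144uv − 144u^2 + 3584v + 4032v^2 + 4032uv + 4608 + 5184v + 5184u    [distributive law]
= −137v^3 − 63v^4 − 207uv^3 − 1379uv^2 − 180u^2v^2 + 3960v^2 − 1490u^2v − 36u^3v + 2848uv − 400u^2 − 288u^3 + 5056u + 8768v + 4608    [combine like terms]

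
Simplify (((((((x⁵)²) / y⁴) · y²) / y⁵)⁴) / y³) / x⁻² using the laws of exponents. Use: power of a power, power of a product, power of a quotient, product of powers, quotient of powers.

(((((((x⁵)²) / y⁴) · y²) / y⁵)⁴) / y³) / x⁻²
= (((((((x⁵)²) / y⁴) · y²)⁴) / ((y⁵)⁴)) / y³) / x⁻²    [power of a quotient]
= (((((((x⁵)²) / y⁴)⁴) · ((y²)⁴)) / ((y⁵)⁴)) / y³) / x⁻²    [power of a product]
= (((((((x⁵)²)⁴) / ((y⁴)⁴)) · ((y²)⁴)) / ((y⁵)⁴)) / y³) / x⁻²    [power of a quotient]
= ((((((x⁵)⁸) / ((y⁴)⁴)) · ((y²)⁴)) / ((y⁵)⁴)) / y³) / x⁻²    [power of a power]
= ((((x⁴⁰ / ((y⁴)⁴)) · ((y²)⁴)) / ((y⁵)⁴)) / y³) / x⁻²    [power of a power]
= ((((x⁴⁰ / y¹⁶) · ((y²)⁴)) / ((y⁵)⁴)) / y³) / x⁻²    [power of a power]
= ((((x⁴⁰ / y¹⁶) · y⁸) / ((y⁵)⁴)) / y³) / x⁻²    [power of a power]
= ((((x⁴⁰ / y¹⁶) · y⁸) / y²⁰) / y³) / x⁻²    [power of a power]
= x⁴²y⁻³¹    [quotient of powers; product of powers]

x⁴²y⁻³¹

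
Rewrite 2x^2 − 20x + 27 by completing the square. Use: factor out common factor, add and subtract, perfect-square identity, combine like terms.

2(x − 5)^2 − 23

2x^2 − 20x + 27
= 2(x^2 − 10x) + 27    [factor out 2 from the x-terms]
= 2(x^2 − 10x + 25 − 25) + 27    [add and subtract 25 inside the bracket]
= 2(x − 5)^2 − 50 + 27    [perfect-square identity]
= 2(x − 5)^2 − 23    [combine constants]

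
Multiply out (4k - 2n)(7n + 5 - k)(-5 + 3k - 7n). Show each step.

-320kn + 118k^2n - 252kn^2 - 100k + 80k^2 - 12k^3 + 140n^2 + 98n^3 + 50n

(4k - 2n)(7n + 5 - k)(-5 + 3k - 7n)
= (28kn + 20k - 4k^2 - 14n^2 - 10n + 2kn)(-5 + 3k - 7n)    [distributive law]
= (30kn + 20k - 4k^2 - 14n^2 - 10n)(-5 + 3k - 7n)    [combine like terms]
= -150kn + 90k^2n - 210kn^2 - 100k + 60k^2 - 140kn + 20k^2 - 12k^3 + 28k^2n + 70n^2 - 42kn^2 + 98n^3 + 50n - 30kn + 70n^2    [distributive law]
= -320kn + 118k^2n - 252kn^2 - 100k + 80k^2 - 12k^3 + 140n^2 + 98n^3 + 50n    [combine like terms]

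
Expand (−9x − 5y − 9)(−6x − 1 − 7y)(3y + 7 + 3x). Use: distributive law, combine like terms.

441x²y + 567x² + 162x³ + 1044xy + 468x + 384xy² + 449y² + 503y + 105y³ + 63

(−9x − 5y − 9)(−6x − 1 − 7y)(3y + 7 + 3x)
= (54x² + 9x + 63xy + 30xy + 5y + 35y² + 54x + 9 + 63y)(3y + 7 + 3x)    [distributive law]
= (54x² + 63x + 93xy + 68y + 35y² + 9)(3y + 7 + 3x)    [combine like terms]
= 162x²y + 378x² + 162x³ + 189xy + 441x + 189x² + 279xy² + 651xy + 279x²y + 204y² + 476y + 204xy + 105y³ + 245y² + 105xy² + 27y + 63 + 27x    [distributive law]
= 441x²y + 567x² + 162x³ + 1044xy + 468x + 384xy² + 449y² + 503y + 105y³ + 63    [combine like terms]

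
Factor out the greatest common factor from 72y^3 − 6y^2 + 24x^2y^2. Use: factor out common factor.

6y^2(12y − 1 + 4x^2)

72y^3 − 6y^2 + 24x^2y^2
= 6(12y^3 − y^2 + 4x^2y^2)    [factor out 6]
= 6y^2(12y − 1 + 4x^2)    [factor out y^2]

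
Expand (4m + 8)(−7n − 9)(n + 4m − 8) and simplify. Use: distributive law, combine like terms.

(4m + 8)(−7n − 9)(n + 4m − 8)
= (−28mn − 36m − 56n − 72)(n + 4m − 8)    [distributive law]
= −28mn^2 − 112m^2n + 224mn − 36mn − 144m^2 + 288m − 56n^2 − 224mn + 448n − 72n − 288m + 576    [distributive law]
= −28mn^2 − 112m^2n − 36mn − 144m^2 − 56n^2 + 376n + 576    [combine like terms]

−28mn^2 − 112m^2n − 36mn − 144m^2 − 56n^2 + 376n + 576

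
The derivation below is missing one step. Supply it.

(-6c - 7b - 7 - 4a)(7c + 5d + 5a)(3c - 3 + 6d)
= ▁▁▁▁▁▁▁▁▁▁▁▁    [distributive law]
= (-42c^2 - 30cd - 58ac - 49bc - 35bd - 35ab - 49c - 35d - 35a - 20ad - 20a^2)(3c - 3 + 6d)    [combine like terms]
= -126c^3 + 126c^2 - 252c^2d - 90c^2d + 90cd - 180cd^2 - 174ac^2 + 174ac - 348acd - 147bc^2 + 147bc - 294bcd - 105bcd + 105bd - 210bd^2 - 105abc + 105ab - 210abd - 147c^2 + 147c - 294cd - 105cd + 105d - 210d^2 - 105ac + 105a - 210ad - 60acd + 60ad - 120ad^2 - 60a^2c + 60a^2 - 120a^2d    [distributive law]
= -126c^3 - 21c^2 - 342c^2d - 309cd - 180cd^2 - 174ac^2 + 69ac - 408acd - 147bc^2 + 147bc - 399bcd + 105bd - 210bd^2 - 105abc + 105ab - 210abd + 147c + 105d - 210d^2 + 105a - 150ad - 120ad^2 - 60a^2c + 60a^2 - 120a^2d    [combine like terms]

After distributive law, the bracketed line is:

(-42c^2 - 30cd - 30ac - 49bc - 35bd - 35ab - 49c - 35d - 35a - 28ac - 20ad - 20a^2)(3c - 3 + 6d)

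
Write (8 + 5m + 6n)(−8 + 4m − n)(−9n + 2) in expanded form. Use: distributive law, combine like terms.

(8 + 5m + 6n)(−8 + 4m − n)(−9n + 2)
= (−64 + 32m − 8n − 40m + 20m^2 − 5mn − 48n + 24mn − 6n^2)(−9n + 2)    [distributive law]
= (−64 − 8m − 56n + 20m^2 + 19mn − 6n^2)(−9n + 2)    [combine like terms]
= 576n − 128 + 72mn − 16m + 504n^2 − 112n − 180m^2n + 40m^2 − 171mn^2 + 38mn + 54n^3 − 12n^2    [distributive law]
= 464n − 128 + 110mn − 16m + 492n^2 − 180m^2n + 40m^2 − 171mn^2 + 54n^3    [combine like terms]

464n − 128 + 110mn − 16m + 492n^2 − 180m^2n + 40m^2 − 171mn^2 + 54n^3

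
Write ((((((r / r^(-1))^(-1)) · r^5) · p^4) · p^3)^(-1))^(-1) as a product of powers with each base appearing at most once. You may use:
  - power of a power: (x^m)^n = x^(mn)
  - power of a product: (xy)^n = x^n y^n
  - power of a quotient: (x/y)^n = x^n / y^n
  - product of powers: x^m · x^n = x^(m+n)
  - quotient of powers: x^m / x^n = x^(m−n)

((((((r / r^(-1))^(-1)) · r^5) · p^4) · p^3)^(-1))^(-1)
= (((((r / r^(-1))^(-1)) · r^5) · p^4) · p^3)^1    [power of a power]
= (((((r / r^(-1))^(-1)) · r^5) · p^4)^1) · ((p^3)^1)    [power of a product]
= (((((r / r^(-1))^(-1)) · r^5)^1) · ((p^4)^1)) · ((p^3)^1)    [power of a product]
= (((((r / r^(-1))^(-1))^1) · ((r^5)^1)) · ((p^4)^1)) · ((p^3)^1)    [power of a product]
= ((((r / r^(-1))^(-1)) · ((r^5)^1)) · ((p^4)^1)) · ((p^3)^1)    [power of a power]
= ((((r^(-1)) / ((r^(-1))^(-1))) · ((r^5)^1)) · ((p^4)^1)) · ((p^3)^1)    [power of a quotient]
= (((r^(-1) / r) · ((r^5)^1)) · ((p^4)^1)) · ((p^3)^1)    [power of a power]
= ((r^(-2) · ((r^5)^1)) · ((p^4)^1)) · ((p^3)^1)    [quotient of powers]
= ((r^(-2) · r^5) · ((p^4)^1)) · ((p^3)^1)    [power of a power]
= (r^3 · ((p^4)^1)) · ((p^3)^1)    [product of powers]
= (r^3 · p^4) · ((p^3)^1)    [power of a power]
= (r^3 · p^4) · p^3    [power of a power]
= p^7r^3    [product of powers]

p^7r^3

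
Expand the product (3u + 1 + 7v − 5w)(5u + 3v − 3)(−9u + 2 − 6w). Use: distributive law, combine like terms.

−135u^3 + 66u^2 + 135u^2w − 396u^2v + 250uv − 129uvw + 19u − 161uw − 36v + 78vw − 6 + 48w − 189uv^2 + 42v^2 − 126v^2w + 150uw^2 + 90vw^2 − 90w^2

(3u + 1 + 7v − 5w)(5u + 3v − 3)(−9u + 2 − 6w)
= (15u^2 + 9uv − 9u + 5u + 3v − 3 + 35uv + 21v^2 − 21v − 25uw − 15vw + 15w)(−9u + 2 − 6w)    [distributive law]
= (15u^2 + 44uv − 4u − 18v − 3 + 21v^2 − 25uw − 15vw + 15w)(−9u + 2 − 6w)    [combine like terms]
= −135u^3 + 30u^2 − 90u^2w − 396u^2v + 88uv − 264uvw + 36u^2 − 8u + 24uw + 162uv − 36v + 108vw + 27u − 6 + 18w − 189uv^2 + 42v^2 − 126v^2w + 225u^2w − 50uw + 150uw^2 + 135uvw − 30vw + 90vw^2 − 135uw + 30w − 90w^2    [distributive law]
= −135u^3 + 66u^2 + 135u^2w − 396u^2v + 250uv − 129uvw + 19u − 161uw − 36v + 78vw − 6 + 48w − 189uv^2 + 42v^2 − 126v^2w + 150uw^2 + 90vw^2 − 90w^2    [combine like terms]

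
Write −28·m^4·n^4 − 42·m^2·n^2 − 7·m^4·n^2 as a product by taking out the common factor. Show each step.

7·m^2·n^2(−4·m^2·n^2 − 6 − m^2)

−28·m^4·n^4 − 42·m^2·n^2 − 7·m^4·n^2
= 7(−4·m^4·n^4 − 6·m^2·n^2 − m^4·n^2)    [factor out 7]
= 7·m^2·n^2(−4·m^2·n^2 − 6 − m^2)    [factor out m^2·n^2]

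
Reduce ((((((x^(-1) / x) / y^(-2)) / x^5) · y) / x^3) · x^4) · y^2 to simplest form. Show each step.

((((((x^(-1) / x) / y^(-2)) / x^5) · y) / x^3) · x^4) · y^2
= (((((x^(-2) / y^(-2)) / x^5) · y) / x^3) · x^4) · y^2    [quotient of powers]
= x^(-6)·y^5    [quotient of powers; product of powers]

x^(-6)·y^5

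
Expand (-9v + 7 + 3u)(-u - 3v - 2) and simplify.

(-9v + 7 + 3u)(-u - 3v - 2)
= 9uv + 27v^2 + 18v - 7u - 21v - 14 - 3u^2 - 9uv - 6u    [distributive law]
= 27v^2 - 3v - 13u - 14 - 3u^2    [combine like terms]

27v^2 - 3v - 13u - 14 - 3u^2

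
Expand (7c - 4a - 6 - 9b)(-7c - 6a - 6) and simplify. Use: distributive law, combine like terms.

-49c² - 14ac + 24a² + 60a + 36 + 63bc + 54ab + 54b

(7c - 4a - 6 - 9b)(-7c - 6a - 6)
= -49c² - 42ac - 42c + 28ac + 24a² + 24a + 42c + 36a + 36 + 63bc + 54ab + 54b    [distributive law]
= -49c² - 14ac + 24a² + 60a + 36 + 63bc + 54ab + 54b    [combine like terms]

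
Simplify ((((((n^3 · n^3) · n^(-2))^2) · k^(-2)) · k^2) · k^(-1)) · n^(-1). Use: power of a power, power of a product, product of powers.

((((((n^3 · n^3) · n^(-2))^2) · k^(-2)) · k^2) · k^(-1)) · n^(-1)
= ((((((n^3 · n^3)^2) · ((n^(-2))^2)) · k^(-2)) · k^2) · k^(-1)) · n^(-1)    [power of a product]
= (((((((n^3)^2) · ((n^3)^2)) · ((n^(-2))^2)) · k^(-2)) · k^2) · k^(-1)) · n^(-1)    [power of a product]
= (((((n^6 · ((n^3)^2)) · ((n^(-2))^2)) · k^(-2)) · k^2) · k^(-1)) · n^(-1)    [power of a power]
= (((((n^6 · n^6) · ((n^(-2))^2)) · k^(-2)) · k^2) · k^(-1)) · n^(-1)    [power of a power]
= ((((n^12 · ((n^(-2))^2)) · k^(-2)) · k^2) · k^(-1)) · n^(-1)    [product of powers]
= ((((n^12 · n^(-4)) · k^(-2)) · k^2) · k^(-1)) · n^(-1)    [power of a power]
= (((n^8 · k^(-2)) · k^2) · k^(-1)) · n^(-1)    [product of powers]
= k^(-1)n^7    [product of powers]

k^(-1)n^7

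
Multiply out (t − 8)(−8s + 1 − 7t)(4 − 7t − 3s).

(t − 8)(−8s + 1 − 7t)(4 − 7t − 3s)
= (−8st + t − 7t^2 + 64s − 8 + 56t)(4 − 7t − 3s)    [distributive law]
= (−8st + 57t − 7t^2 + 64s − 8)(4 − 7t − 3s)    [combine like terms]
= −32st + 56st^2 + 24s^2t + 228t − 399t^2 − 171st − 28t^2 + 49t^3 + 21st^2 + 256s − 448st − 192s^2 − 32 + 56t + 24s    [distributive law]
= −651st + 77st^2 + 24s^2t + 284t − 427t^2 + 49t^3 + 280s − 192s^2 − 32    [combine like terms]

−651st + 77st^2 + 24s^2t + 284t − 427t^2 + 49t^3 + 280s − 192s^2 − 32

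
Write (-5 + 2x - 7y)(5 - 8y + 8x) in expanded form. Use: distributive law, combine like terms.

-25 + 5y - 30x - 72xy + 16x^2 + 56y^2

(-5 + 2x - 7y)(5 - 8y + 8x)
= -25 + 40y - 40x + 10x - 16xy + 16x^2 - 35y + 56y^2 - 56xy    [distributive law]
= -25 + 5y - 30x - 72xy + 16x^2 + 56y^2    [combine like terms]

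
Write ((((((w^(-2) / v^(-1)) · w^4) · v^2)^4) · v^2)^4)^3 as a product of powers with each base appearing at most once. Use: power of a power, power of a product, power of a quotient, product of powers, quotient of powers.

((((((w^(-2) / v^(-1)) · w^4) · v^2)^4) · v^2)^4)^3
= (((((w^(-2) / v^(-1)) · w^4) · v^2)^4) · v^2)^12    [power of a power]
= (((((w^(-2) / v^(-1)) · w^4) · v^2)^4)^12) · ((v^2)^12)    [power of a product]
= ((((w^(-2) / v^(-1)) · w^4) · v^2)^48) · ((v^2)^12)    [power of a power]
= ((((w^(-2) / v^(-1)) · w^4)^48) · ((v^2)^48)) · ((v^2)^12)    [power of a product]
= ((((w^(-2) / v^(-1))^48) · ((w^4)^48)) · ((v^2)^48)) · ((v^2)^12)    [power of a product]
= (((((w^(-2))^48) / ((v^(-1))^48)) · ((w^4)^48)) · ((v^2)^48)) · ((v^2)^12)    [power of a quotient]
= (((w^(-96) / ((v^(-1))^48)) · ((w^4)^48)) · ((v^2)^48)) · ((v^2)^12)    [power of a power]
= (((w^(-96) / v^(-48)) · ((w^4)^48)) · ((v^2)^48)) · ((v^2)^12)    [power of a power]
= (((w^(-96) / v^(-48)) · w^192) · ((v^2)^48)) · ((v^2)^12)    [power of a power]
= (((w^(-96) / v^(-48)) · w^192) · v^96) · ((v^2)^12)    [power of a power]
= (((w^(-96) / v^(-48)) · w^192) · v^96) · v^24    [power of a power]
= v^168w^96    [quotient of powers; product of powers]

v^168w^96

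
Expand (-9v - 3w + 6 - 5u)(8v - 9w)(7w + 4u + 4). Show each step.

(-9v - 3w + 6 - 5u)(8v - 9w)(7w + 4u + 4)
= (-72v^2 + 81vw - 24vw + 27w^2 + 48v - 54w - 40uv + 45uw)(7w + 4u + 4)    [distributive law]
= (-72v^2 + 57vw + 27w^2 + 48v - 54w - 40uv + 45uw)(7w + 4u + 4)    [combine like terms]
= -504v^2w - 288uv^2 - 288v^2 + 399vw^2 + 228uvw + 228vw + 189w^3 + 108uw^2 + 108w^2 + 336vw + 192uv + 192v - 378w^2 - 216uw - 216w - 280uvw - 160u^2v - 160uv + 315uw^2 + 180u^2w + 180uw    [distributive law]
= -504v^2w - 288uv^2 - 288v^2 + 399vw^2 - 52uvw + 564vw + 189w^3 + 423uw^2 - 270w^2 + 32uv + 192v - 36uw - 216w - 160u^2v + 180u^2w    [combine like terms]

-504v^2w - 288uv^2 - 288v^2 + 399vw^2 - 52uvw + 564vw + 189w^3 + 423uw^2 - 270w^2 + 32uv + 192v - 36uw - 216w - 160u^2v + 180u^2w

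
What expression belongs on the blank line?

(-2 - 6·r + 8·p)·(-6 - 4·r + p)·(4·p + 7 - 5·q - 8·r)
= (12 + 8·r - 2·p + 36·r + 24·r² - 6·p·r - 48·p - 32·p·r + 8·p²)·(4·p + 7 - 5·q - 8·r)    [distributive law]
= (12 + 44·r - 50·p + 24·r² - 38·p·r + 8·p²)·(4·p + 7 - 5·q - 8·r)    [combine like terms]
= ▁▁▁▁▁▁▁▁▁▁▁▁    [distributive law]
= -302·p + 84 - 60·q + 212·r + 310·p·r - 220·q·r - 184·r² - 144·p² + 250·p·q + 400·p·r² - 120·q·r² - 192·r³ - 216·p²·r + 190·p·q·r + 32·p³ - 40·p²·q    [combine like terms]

By distributive law:

48·p + 84 - 60·q - 96·r + 176·p·r + 308·r - 220·q·r - 352·r² - 200·p² - 350·p + 250·p·q + 400·p·r + 96·p·r² + 168·r² - 120·q·r² - 192·r³ - 152·p²·r - 266·p·r + 190·p·q·r + 304·p·r² + 32·p³ + 56·p² - 40·p²·q - 64·p²·r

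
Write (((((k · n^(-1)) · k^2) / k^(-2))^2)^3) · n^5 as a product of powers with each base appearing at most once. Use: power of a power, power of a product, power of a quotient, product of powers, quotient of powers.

(((((k · n^(-1)) · k^2) / k^(-2))^2)^3) · n^5
= ((((k · n^(-1)) · k^2) / k^(-2))^6) · n^5    [power of a power]
= ((((k · n^(-1)) · k^2)^6) / ((k^(-2))^6)) · n^5    [power of a quotient]
= ((((k · n^(-1))^6) · ((k^2)^6)) / ((k^(-2))^6)) · n^5    [power of a product]
= ((((k^6) · ((n^(-1))^6)) · ((k^2)^6)) / ((k^(-2))^6)) · n^5    [power of a product]
= (((k^6 · n^(-6)) · ((k^2)^6)) / ((k^(-2))^6)) · n^5    [power of a power]
= (((k^6 · n^(-6)) · k^12) / ((k^(-2))^6)) · n^5    [power of a power]
= (((k^6 · n^(-6)) · k^12) / k^(-12)) · n^5    [power of a power]
= k^30n^(-1)    [quotient of powers; product of powers]

k^30n^(-1)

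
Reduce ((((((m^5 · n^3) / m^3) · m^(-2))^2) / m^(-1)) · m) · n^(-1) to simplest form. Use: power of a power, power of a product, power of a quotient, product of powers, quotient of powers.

((((((m^5 · n^3) / m^3) · m^(-2))^2) / m^(-1)) · m) · n^(-1)
= ((((((m^5 · n^3) / m^3)^2) · ((m^(-2))^2)) / m^(-1)) · m) · n^(-1)    [power of a product]
= ((((((m^5 · n^3)^2) / ((m^3)^2)) · ((m^(-2))^2)) / m^(-1)) · m) · n^(-1)    [power of a quotient]
= (((((((m^5)^2) · ((n^3)^2)) / ((m^3)^2)) · ((m^(-2))^2)) / m^(-1)) · m) · n^(-1)    [power of a product]
= (((((m^10 · ((n^3)^2)) / ((m^3)^2)) · ((m^(-2))^2)) / m^(-1)) · m) · n^(-1)    [power of a power]
= (((((m^10 · n^6) / ((m^3)^2)) · ((m^(-2))^2)) / m^(-1)) · m) · n^(-1)    [power of a power]
= (((((m^10 · n^6) / m^6) · ((m^(-2))^2)) / m^(-1)) · m) · n^(-1)    [power of a power]
= (((((m^10 · n^6) / m^6) · m^(-4)) / m^(-1)) · m) · n^(-1)    [power of a power]
= m^2n^5    [quotient of powers; product of powers]

m^2n^5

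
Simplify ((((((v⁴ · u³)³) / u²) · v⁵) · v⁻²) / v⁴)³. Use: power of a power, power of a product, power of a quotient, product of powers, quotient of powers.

u²¹·v³³

((((((v⁴ · u³)³) / u²) · v⁵) · v⁻²) / v⁴)³
= ((((((v⁴ · u³)³) / u²) · v⁵) · v⁻²)³) / ((v⁴)³)    [power of a quotient]
= ((((((v⁴ · u³)³) / u²) · v⁵)³) · ((v⁻²)³)) / ((v⁴)³)    [power of a product]
= ((((((v⁴ · u³)³) / u²)³) · ((v⁵)³)) · ((v⁻²)³)) / ((v⁴)³)    [power of a product]
= ((((((v⁴ · u³)³)³) / ((u²)³)) · ((v⁵)³)) · ((v⁻²)³)) / ((v⁴)³)    [power of a quotient]
= (((((v⁴ · u³)⁹) / ((u²)³)) · ((v⁵)³)) · ((v⁻²)³)) / ((v⁴)³)    [power of a power]
= ((((((v⁴)⁹) · ((u³)⁹)) / ((u²)³)) · ((v⁵)³)) · ((v⁻²)³)) / ((v⁴)³)    [power of a product]
= ((((v³⁶ · ((u³)⁹)) / ((u²)³)) · ((v⁵)³)) · ((v⁻²)³)) / ((v⁴)³)    [power of a power]
= ((((v³⁶ · u²⁷) / ((u²)³)) · ((v⁵)³)) · ((v⁻²)³)) / ((v⁴)³)    [power of a power]
= ((((v³⁶ · u²⁷) / u⁶) · ((v⁵)³)) · ((v⁻²)³)) / ((v⁴)³)    [power of a power]
= ((((v³⁶ · u²⁷) / u⁶) · v¹⁵) · ((v⁻²)³)) / ((v⁴)³)    [power of a power]
= ((((v³⁶ · u²⁷) / u⁶) · v¹⁵) · v⁻⁶) / ((v⁴)³)    [power of a power]
= ((((v³⁶ · u²⁷) / u⁶) · v¹⁵) · v⁻⁶) / v¹²    [power of a power]
= u²¹·v³³    [quotient of powers; product of powers]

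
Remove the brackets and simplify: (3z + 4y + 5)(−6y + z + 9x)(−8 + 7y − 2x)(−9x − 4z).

−1671xyz − 588yz^2 − 318xy^2z + 392y^2z^2 − 1665x^2yz − 1057xyz^2 + 1120xz^2 + 96z^3 − 84yz^3 + 270x^2z^2 + 24xz^3 + 2394x^2z + 486x^3z + 162xy^2 + 72y^2z + 1512xy^3 + 672y^3z − 2700x^2y^2 − 783x^2y + 648x^3y − 2160xy − 960yz + 1800xz + 160z^2 + 3240x^2 + 810x^3

(3z + 4y + 5)(−6y + z + 9x)(−8 + 7y − 2x)(−9x − 4z)
= (−18yz + 3z^2 + 27xz − 24y^2 + 4yz + 36xy − 30y + 5z + 45x)(−8 + 7y − 2x)(−9x − 4z)    [distributive law]
= (−14yz + 3z^2 + 27xz − 24y^2 + 36xy − 30y + 5z + 45x)(−8 + 7y − 2x)(−9x − 4z)    [combine like terms]
= (112yz − 98y^2z + 28xyz − 24z^2 + 21yz^2 − 6xz^2 − 216xz + 189xyz − 54x^2z + 192y^2 − 168y^3 + 48xy^2 − 288xy + 252xy^2 − 72x^2y + 240y − 210y^2 + 60xy − 40z + 35yz − 10xz − 360x + 315xy − 90x^2)(−9x − 4z)    [distributive law]
= (147yz − 98y^2z + 217xyz − 24z^2 + 21yz^2 − 6xz^2 − 226xz − 54x^2z − 18y^2 − 168y^3 + 300xy^2 + 87xy − 72x^2y + 240y − 40z − 360x − 90x^2)(−9x − 4z)    [combine like terms]
= −1323xyz − 588yz^2 + 882xy^2z + 392y^2z^2 − 1953x^2yz − 868xyz^2 + 216xz^2 + 96z^3 − 189xyz^2 − 84yz^3 + 54x^2z^2 + 24xz^3 + 2034x^2z + 904xz^2 + 486x^3z + 216x^2z^2 + 162xy^2 + 72y^2z + 1512xy^3 + 672y^3z − 2700x^2y^2 − 1200xy^2z − 783x^2y − 348xyz + 648x^3y + 288x^2yz − 2160xy − 960yz + 360xz + 160z^2 + 3240x^2 + 1440xz + 810x^3 + 360x^2z    [distributive law]
= −1671xyz − 588yz^2 − 318xy^2z + 392y^2z^2 − 1665x^2yz − 1057xyz^2 + 1120xz^2 + 96z^3 − 84yz^3 + 270x^2z^2 + 24xz^3 + 2394x^2z + 486x^3z + 162xy^2 + 72y^2z + 1512xy^3 + 672y^3z − 2700x^2y^2 − 783x^2y + 648x^3y − 2160xy − 960yz + 1800xz + 160z^2 + 3240x^2 + 810x^3    [combine like terms]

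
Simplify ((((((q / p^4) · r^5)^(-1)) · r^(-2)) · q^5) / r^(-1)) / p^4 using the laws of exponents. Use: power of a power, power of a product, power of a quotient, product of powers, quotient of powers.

((((((q / p^4) · r^5)^(-1)) · r^(-2)) · q^5) / r^(-1)) / p^4
= ((((((q / p^4)^(-1)) · ((r^5)^(-1))) · r^(-2)) · q^5) / r^(-1)) / p^4    [power of a product]
= ((((((q^(-1)) / ((p^4)^(-1))) · ((r^5)^(-1))) · r^(-2)) · q^5) / r^(-1)) / p^4    [power of a quotient]
= (((((q^(-1) / p^(-4)) · ((r^5)^(-1))) · r^(-2)) · q^5) / r^(-1)) / p^4    [power of a power]
= (((((q^(-1) / p^(-4)) · r^(-5)) · r^(-2)) · q^5) / r^(-1)) / p^4    [power of a power]
= q^4r^(-6)    [quotient of powers; product of powers]

q^4r^(-6)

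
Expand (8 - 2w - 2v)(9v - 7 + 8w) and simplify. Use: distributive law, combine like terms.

(8 - 2w - 2v)(9v - 7 + 8w)
= 72v - 56 + 64w - 18vw + 14w - 16w² - 18v² + 14v - 16vw    [distributive law]
= 86v - 56 + 78w - 34vw - 16w² - 18v²    [combine like terms]

86v - 56 + 78w - 34vw - 16w² - 18v²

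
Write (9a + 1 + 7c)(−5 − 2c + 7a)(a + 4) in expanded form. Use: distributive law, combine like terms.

214a^2 − 157a + 31a^2c + 87ac + 63a^3 − 20 − 148c − 14ac^2 − 56c^2

(9a + 1 + 7c)(−5 − 2c + 7a)(a + 4)
= (−45a − 18ac + 63a^2 − 5 − 2c + 7a − 35c − 14c^2 + 49ac)(a + 4)    [distributive law]
= (−38a + 31ac + 63a^2 − 5 − 37c − 14c^2)(a + 4)    [combine like terms]
= −38a^2 − 152a + 31a^2c + 124ac + 63a^3 + 252a^2 − 5a − 20 − 37ac − 148c − 14ac^2 − 56c^2    [distributive law]
= 214a^2 − 157a + 31a^2c + 87ac + 63a^3 − 20 − 148c − 14ac^2 − 56c^2    [combine like terms]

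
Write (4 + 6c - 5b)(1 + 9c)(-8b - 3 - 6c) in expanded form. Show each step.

(4 + 6c - 5b)(1 + 9c)(-8b - 3 - 6c)
= (4 + 36c + 6c + 54c^2 - 5b - 45bc)(-8b - 3 - 6c)    [distributive law]
= (4 + 42c + 54c^2 - 5b - 45bc)(-8b - 3 - 6c)    [combine like terms]
= -32b - 12 - 24c - 336bc - 126c - 252c^2 - 432bc^2 - 162c^2 - 324c^3 + 40b^2 + 15b + 30bc + 360b^2c + 135bc + 270bc^2    [distributive law]
= -17b - 12 - 150c - 171bc - 414c^2 - 162bc^2 - 324c^3 + 40b^2 + 360b^2c    [combine like terms]

-17b - 12 - 150c - 171bc - 414c^2 - 162bc^2 - 324c^3 + 40b^2 + 360b^2c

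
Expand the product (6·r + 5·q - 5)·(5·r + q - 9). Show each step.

(6·r + 5·q - 5)·(5·r + q - 9)
= 30·r^2 + 6·q·r - 54·r + 25·q·r + 5·q^2 - 45·q - 25·r - 5·q + 45    [distributive law]
= 30·r^2 + 31·q·r - 79·r + 5·q^2 - 50·q + 45    [combine like terms]

30·r^2 + 31·q·r - 79·r + 5·q^2 - 50·q + 45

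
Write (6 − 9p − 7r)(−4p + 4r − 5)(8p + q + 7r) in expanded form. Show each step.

(6 − 9p − 7r)(−4p + 4r − 5)(8p + q + 7r)
= (−24p + 24r − 30 + 36p^2 − 36pr + 45p + 28pr − 28r^2 + 35r)(8p + q + 7r)    [distributive law]
= (21p + 59r − 30 + 36p^2 − 8pr − 28r^2)(8p + q + 7r)    [combine like terms]
= 168p^2 + 21pq + 147pr + 472pr + 59qr + 413r^2 − 240p − 30q − 210r + 288p^3 + 36p^2q + 252p^2r − 64p^2r − 8pqr − 56pr^2 − 224pr^2 − 28qr^2 − 196r^3    [distributive law]
= 168p^2 + 21pq + 619pr + 59qr + 413r^2 − 240p − 30q − 210r + 288p^3 + 36p^2q + 188p^2r − 8pqr − 280pr^2 − 28qr^2 − 196r^3    [combine like terms]

168p^2 + 21pq + 619pr + 59qr + 413r^2 − 240p − 30q − 210r + 288p^3 + 36p^2q + 188p^2r − 8pqr − 280pr^2 − 28qr^2 − 196r^3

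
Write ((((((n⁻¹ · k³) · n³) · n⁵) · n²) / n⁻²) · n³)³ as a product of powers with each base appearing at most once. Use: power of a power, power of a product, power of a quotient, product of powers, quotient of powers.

k⁹·n⁴²

((((((n⁻¹ · k³) · n³) · n⁵) · n²) / n⁻²) · n³)³
= ((((((n⁻¹ · k³) · n³) · n⁵) · n²) / n⁻²)³) · ((n³)³)    [power of a product]
= ((((((n⁻¹ · k³) · n³) · n⁵) · n²)³) / ((n⁻²)³)) · ((n³)³)    [power of a quotient]
= ((((((n⁻¹ · k³) · n³) · n⁵)³) · ((n²)³)) / ((n⁻²)³)) · ((n³)³)    [power of a product]
= ((((((n⁻¹ · k³) · n³)³) · ((n⁵)³)) · ((n²)³)) / ((n⁻²)³)) · ((n³)³)    [power of a product]
= ((((((n⁻¹ · k³)³) · ((n³)³)) · ((n⁵)³)) · ((n²)³)) / ((n⁻²)³)) · ((n³)³)    [power of a product]
= (((((((n⁻¹)³) · ((k³)³)) · ((n³)³)) · ((n⁵)³)) · ((n²)³)) / ((n⁻²)³)) · ((n³)³)    [power of a product]
= (((((n⁻³ · ((k³)³)) · ((n³)³)) · ((n⁵)³)) · ((n²)³)) / ((n⁻²)³)) · ((n³)³)    [power of a power]
= (((((n⁻³ · k⁹) · ((n³)³)) · ((n⁵)³)) · ((n²)³)) / ((n⁻²)³)) · ((n³)³)    [power of a power]
= (((((n⁻³ · k⁹) · n⁹) · ((n⁵)³)) · ((n²)³)) / ((n⁻²)³)) · ((n³)³)    [power of a power]
= (((((n⁻³ · k⁹) · n⁹) · n¹⁵) · ((n²)³)) / ((n⁻²)³)) · ((n³)³)    [power of a power]
= (((((n⁻³ · k⁹) · n⁹) · n¹⁵) · n⁶) / ((n⁻²)³)) · ((n³)³)    [power of a power]
= (((((n⁻³ · k⁹) · n⁹) · n¹⁵) · n⁶) / n⁻⁶) · ((n³)³)    [power of a power]
= (((((n⁻³ · k⁹) · n⁹) · n¹⁵) · n⁶) / n⁻⁶) · n⁹    [power of a power]
= k⁹·n⁴²    [quotient of powers; product of powers]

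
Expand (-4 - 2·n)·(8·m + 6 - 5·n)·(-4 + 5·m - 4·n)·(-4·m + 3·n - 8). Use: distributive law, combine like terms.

1248·m^2 - 2088·m·n - 448·m + 640·m^3 - 768·m^2·n + 72·m·n^2 - 224·n - 768 + 768·n^2 + 104·n^3 + 320·m^3·n - 696·m^2·n^2 + 502·m·n^3 - 120·n^4

(-4 - 2·n)·(8·m + 6 - 5·n)·(-4 + 5·m - 4·n)·(-4·m + 3·n - 8)
= (-32·m - 24 + 20·n - 16·m·n - 12·n + 10·n^2)·(-4 + 5·m - 4·n)·(-4·m + 3·n - 8)    [distributive law]
= (-32·m - 24 + 8·n - 16·m·n + 10·n^2)·(-4 + 5·m - 4·n)·(-4·m + 3·n - 8)    [combine like terms]
= (128·m - 160·m^2 + 128·m·n + 96 - 120·m + 96·n - 32·n + 40·m·n - 32·n^2 + 64·m·n - 80·m^2·n + 64·m·n^2 - 40·n^2 + 50·m·n^2 - 40·n^3)·(-4·m + 3·n - 8)    [distributive law]
= (8·m - 160·m^2 + 232·m·n + 96 + 64·n - 72·n^2 - 80·m^2·n + 114·m·n^2 - 40·n^3)·(-4·m + 3·n - 8)    [combine like terms]
= -32·m^2 + 24·m·n - 64·m + 640·m^3 - 480·m^2·n + 1280·m^2 - 928·m^2·n + 696·m·n^2 - 1856·m·n - 384·m + 288·n - 768 - 256·m·n + 192·n^2 - 512·n + 288·m·n^2 - 216·n^3 + 576·n^2 + 320·m^3·n - 240·m^2·n^2 + 640·m^2·n - 456·m^2·n^2 + 342·m·n^3 - 912·m·n^2 + 160·m·n^3 - 120·n^4 + 320·n^3    [distributive law]
= 1248·m^2 - 2088·m·n - 448·m + 640·m^3 - 768·m^2·n + 72·m·n^2 - 224·n - 768 + 768·n^2 + 104·n^3 + 320·m^3·n - 696·m^2·n^2 + 502·m·n^3 - 120·n^4    [combine like terms]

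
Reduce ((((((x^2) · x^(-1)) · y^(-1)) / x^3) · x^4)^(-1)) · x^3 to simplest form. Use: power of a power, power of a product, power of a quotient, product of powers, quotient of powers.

xy

((((((x^2) · x^(-1)) · y^(-1)) / x^3) · x^4)^(-1)) · x^3
= ((((((x^2) · x^(-1)) · y^(-1)) / x^3)^(-1)) · ((x^4)^(-1))) · x^3    [power of a product]
= ((((((x^2) · x^(-1)) · y^(-1))^(-1)) / ((x^3)^(-1))) · ((x^4)^(-1))) · x^3    [power of a quotient]
= ((((((x^2) · x^(-1))^(-1)) · ((y^(-1))^(-1))) / ((x^3)^(-1))) · ((x^4)^(-1))) · x^3    [power of a product]
= ((((((x^2)^(-1)) · ((x^(-1))^(-1))) · ((y^(-1))^(-1))) / ((x^3)^(-1))) · ((x^4)^(-1))) · x^3    [power of a product]
= (((((x^(-2)) · ((x^(-1))^(-1))) · ((y^(-1))^(-1))) / ((x^3)^(-1))) · ((x^4)^(-1))) · x^3    [power of a power]
= ((((x^(-2) · x) · ((y^(-1))^(-1))) / ((x^3)^(-1))) · ((x^4)^(-1))) · x^3    [power of a power]
= (((x^(-1) · ((y^(-1))^(-1))) / ((x^3)^(-1))) · ((x^4)^(-1))) · x^3    [product of powers]
= (((x^(-1) · y) / ((x^3)^(-1))) · ((x^4)^(-1))) · x^3    [power of a power]
= (((x^(-1) · y) / x^(-3)) · ((x^4)^(-1))) · x^3    [power of a power]
= (((x^(-1) · y) / x^(-3)) · x^(-4)) · x^3    [power of a power]
= xy    [quotient of powers; product of powers]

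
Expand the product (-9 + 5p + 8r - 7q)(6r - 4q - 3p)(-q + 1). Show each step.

-20qr - 54r - 8q^2 + 36q - 26pq + 27p - 6pqr + 6pr - pq^2 + 15p^2q - 15p^2 - 48qr^2 + 48r^2 + 74q^2r - 28q^3

(-9 + 5p + 8r - 7q)(6r - 4q - 3p)(-q + 1)
= (-54r + 36q + 27p + 30pr - 20pq - 15p^2 + 48r^2 - 32qr - 24pr - 42qr + 28q^2 + 21pq)(-q + 1)    [distributive law]
= (-54r + 36q + 27p + 6pr + pq - 15p^2 + 48r^2 - 74qr + 28q^2)(-q + 1)    [combine like terms]
= 54qr - 54r - 36q^2 + 36q - 27pq + 27p - 6pqr + 6pr - pq^2 + pq + 15p^2q - 15p^2 - 48qr^2 + 48r^2 + 74q^2r - 74qr - 28q^3 + 28q^2    [distributive law]
= -20qr - 54r - 8q^2 + 36q - 26pq + 27p - 6pqr + 6pr - pq^2 + 15p^2q - 15p^2 - 48qr^2 + 48r^2 + 74q^2r - 28q^3    [combine like terms]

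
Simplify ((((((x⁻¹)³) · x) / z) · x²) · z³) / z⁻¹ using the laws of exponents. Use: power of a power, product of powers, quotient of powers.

((((((x⁻¹)³) · x) / z) · x²) · z³) / z⁻¹
= ((((x⁻³ · x) / z) · x²) · z³) / z⁻¹    [power of a power]
= (((x⁻² / z) · x²) · z³) / z⁻¹    [product of powers]
= z³    [quotient of powers; product of powers]

z³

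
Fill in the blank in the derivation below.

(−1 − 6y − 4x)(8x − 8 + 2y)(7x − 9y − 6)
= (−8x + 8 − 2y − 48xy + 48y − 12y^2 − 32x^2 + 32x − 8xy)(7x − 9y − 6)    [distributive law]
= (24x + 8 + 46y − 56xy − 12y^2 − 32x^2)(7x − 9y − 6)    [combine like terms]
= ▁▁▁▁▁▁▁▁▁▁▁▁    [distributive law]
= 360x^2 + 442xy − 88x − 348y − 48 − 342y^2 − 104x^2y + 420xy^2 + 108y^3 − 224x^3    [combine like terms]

By distributive law:

168x^2 − 216xy − 144x + 56x − 72y − 48 + 322xy − 414y^2 − 276y − 392x^2y + 504xy^2 + 336xy − 84xy^2 + 108y^3 + 72y^2 − 224x^3 + 288x^2y + 192x^2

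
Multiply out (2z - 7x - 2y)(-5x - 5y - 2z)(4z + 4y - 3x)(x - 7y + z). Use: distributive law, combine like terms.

(2z - 7x - 2y)(-5x - 5y - 2z)(4z + 4y - 3x)(x - 7y + z)
= (-10xz - 10yz - 4z^2 + 35x^2 + 35xy + 14xz + 10xy + 10y^2 + 4yz)(4z + 4y - 3x)(x - 7y + z)    [distributive law]
= (4xz - 6yz - 4z^2 + 35x^2 + 45xy + 10y^2)(4z + 4y - 3x)(x - 7y + z)    [combine like terms]
= (16xz^2 + 16xyz - 12x^2z - 24yz^2 - 24y^2z + 18xyz - 16z^3 - 16yz^2 + 12xz^2 + 140x^2z + 140x^2y - 105x^3 + 180xyz + 180xy^2 - 135x^2y + 40y^2z + 40y^3 - 30xy^2)(x - 7y + z)    [distributive law]
= (28xz^2 + 214xyz + 128x^2z - 40yz^2 + 16y^2z - 16z^3 + 5x^2y - 105x^3 + 150xy^2 + 40y^3)(x - 7y + z)    [combine like terms]
= 28x^2z^2 - 196xyz^2 + 28xz^3 + 214x^2yz - 1498xy^2z + 214xyz^2 + 128x^3z - 896x^2yz + 128x^2z^2 - 40xyz^2 + 280y^2z^2 - 40yz^3 + 16xy^2z - 112y^3z + 16y^2z^2 - 16xz^3 + 112yz^3 - 16z^4 + 5x^3y - 35x^2y^2 + 5x^2yz - 105x^4 + 735x^3y - 105x^3z + 150x^2y^2 - 1050xy^3 + 150xy^2z + 40xy^3 - 280y^4 + 40y^3z    [distributive law]
= 156x^2z^2 - 22xyz^2 + 12xz^3 - 677x^2yz - 1332xy^2z + 23x^3z + 296y^2z^2 + 72yz^3 - 72y^3z - 16z^4 + 740x^3y + 115x^2y^2 - 105x^4 - 1010xy^3 - 280y^4    [combine like terms]

156x^2z^2 - 22xyz^2 + 12xz^3 - 677x^2yz - 1332xy^2z + 23x^3z + 296y^2z^2 + 72yz^3 - 72y^3z - 16z^4 + 740x^3y + 115x^2y^2 - 105x^4 - 1010xy^3 - 280y^4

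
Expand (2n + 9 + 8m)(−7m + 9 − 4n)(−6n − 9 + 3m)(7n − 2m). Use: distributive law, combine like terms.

(2n + 9 + 8m)(−7m + 9 − 4n)(−6n − 9 + 3m)(7n − 2m)
= (−14mn + 18n − 8n^2 − 63m + 81 − 36n − 56m^2 + 72m − 32mn)(−6n − 9 + 3m)(7n − 2m)    [distributive law]
= (−46mn − 18n − 8n^2 + 9m + 81 − 56m^2)(−6n − 9 + 3m)(7n − 2m)    [combine like terms]
= (276mn^2 + 414mn − 138m^2n + 108n^2 + 162n − 54mn + 48n^3 + 72n^2 − 24mn^2 − 54mn − 81m + 27m^2 − 486n − 729 + 243m + 336m^2n + 504m^2 − 168m^3)(7n − 2m)    [distributive law]
= (252mn^2 + 306mn + 198m^2n + 180n^2 − 324n + 48n^3 + 162m + 531m^2 − 729 − 168m^3)(7n − 2m)    [combine like terms]
= 1764mn^3 − 504m^2n^2 + 2142mn^2 − 612m^2n + 1386m^2n^2 − 396m^3n + 1260n^3 − 360mn^2 − 2268n^2 + 648mn + 336n^4 − 96mn^3 + 1134mn − 324m^2 + 3717m^2n − 1062m^3 − 5103n + 1458m − 1176m^3n + 336m^4    [distributive law]
= 1668mn^3 + 882m^2n^2 + 1782mn^2 + 3105m^2n − 1572m^3n + 1260n^3 − 2268n^2 + 1782mn + 336n^4 − 324m^2 − 1062m^3 − 5103n + 1458m + 336m^4    [combine like terms]

1668mn^3 + 882m^2n^2 + 1782mn^2 + 3105m^2n − 1572m^3n + 1260n^3 − 2268n^2 + 1782mn + 336n^4 − 324m^2 − 1062m^3 − 5103n + 1458m + 336m^4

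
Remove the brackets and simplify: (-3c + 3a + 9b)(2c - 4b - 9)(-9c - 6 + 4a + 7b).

(-3c + 3a + 9b)(2c - 4b - 9)(-9c - 6 + 4a + 7b)
= (-6c^2 + 12bc + 27c + 6ac - 12ab - 27a + 18bc - 36b^2 - 81b)(-9c - 6 + 4a + 7b)    [distributive law]
= (-6c^2 + 30bc + 27c + 6ac - 12ab - 27a - 36b^2 - 81b)(-9c - 6 + 4a + 7b)    [combine like terms]
= 54c^3 + 36c^2 - 24ac^2 - 42bc^2 - 270bc^2 - 180bc + 120abc + 210b^2c - 243c^2 - 162c + 108ac + 189bc - 54ac^2 - 36ac + 24a^2c + 42abc + 108abc + 72ab - 48a^2b - 84ab^2 + 243ac + 162a - 108a^2 - 189ab + 324b^2c + 216b^2 - 144ab^2 - 252b^3 + 729bc + 486b - 324ab - 567b^2    [distributive law]
= 54c^3 - 207c^2 - 78ac^2 - 312bc^2 + 738bc + 270abc + 534b^2c - 162c + 315ac + 24a^2c - 441ab - 48a^2b - 228ab^2 + 162a - 108a^2 - 351b^2 - 252b^3 + 486b    [combine like terms]

54c^3 - 207c^2 - 78ac^2 - 312bc^2 + 738bc + 270abc + 534b^2c - 162c + 315ac + 24a^2c - 441ab - 48a^2b - 228ab^2 + 162a - 108a^2 - 351b^2 - 252b^3 + 486b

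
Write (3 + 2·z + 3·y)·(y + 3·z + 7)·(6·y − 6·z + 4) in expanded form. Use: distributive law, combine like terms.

(3 + 2·z + 3·y)·(y + 3·z + 7)·(6·y − 6·z + 4)
= (3·y + 9·z + 21 + 2·y·z + 6·z^2 + 14·z + 3·y^2 + 9·y·z + 21·y)·(6·y − 6·z + 4)    [distributive law]
= (24·y + 23·z + 21 + 11·y·z + 6·z^2 + 3·y^2)·(6·y − 6·z + 4)    [combine like terms]
= 144·y^2 − 144·y·z + 96·y + 138·y·z − 138·z^2 + 92·z + 126·y − 126·z + 84 + 66·y^2·z − 66·y·z^2 + 44·y·z + 36·y·z^2 − 36·z^3 + 24·z^2 + 18·y^3 − 18·y^2·z + 12·y^2    [distributive law]
= 156·y^2 + 38·y·z + 222·y − 114·z^2 − 34·z + 84 + 48·y^2·z − 30·y·z^2 − 36·z^3 + 18·y^3    [combine like terms]

156·y^2 + 38·y·z + 222·y − 114·z^2 − 34·z + 84 + 48·y^2·z − 30·y·z^2 − 36·z^3 + 18·y^3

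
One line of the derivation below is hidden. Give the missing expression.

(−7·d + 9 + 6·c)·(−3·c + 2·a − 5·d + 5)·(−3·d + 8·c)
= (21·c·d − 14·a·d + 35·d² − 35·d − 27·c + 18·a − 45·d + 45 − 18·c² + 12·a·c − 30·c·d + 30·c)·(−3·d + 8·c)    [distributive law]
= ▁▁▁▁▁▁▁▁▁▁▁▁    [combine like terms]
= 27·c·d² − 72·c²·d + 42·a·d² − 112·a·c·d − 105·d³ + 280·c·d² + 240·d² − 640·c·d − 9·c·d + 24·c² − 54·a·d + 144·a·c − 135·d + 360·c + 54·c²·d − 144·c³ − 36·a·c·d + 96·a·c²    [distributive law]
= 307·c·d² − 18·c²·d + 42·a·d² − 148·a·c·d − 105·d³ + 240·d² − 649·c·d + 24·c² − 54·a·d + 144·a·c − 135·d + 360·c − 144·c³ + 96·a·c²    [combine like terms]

By combine like terms:

(−9·c·d − 14·a·d + 35·d² − 80·d + 3·c + 18·a + 45 − 18·c² + 12·a·c)·(−3·d + 8·c)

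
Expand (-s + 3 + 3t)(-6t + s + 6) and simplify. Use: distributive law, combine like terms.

9st - s^2 - 3s + 18 - 18t^2

(-s + 3 + 3t)(-6t + s + 6)
= 6st - s^2 - 6s - 18t + 3s + 18 - 18t^2 + 3st + 18t    [distributive law]
= 9st - s^2 - 3s + 18 - 18t^2    [combine like terms]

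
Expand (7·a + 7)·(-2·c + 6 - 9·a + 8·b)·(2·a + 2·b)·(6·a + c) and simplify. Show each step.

(7·a + 7)·(-2·c + 6 - 9·a + 8·b)·(2·a + 2·b)·(6·a + c)
= (-14·a·c + 42·a - 63·a^2 + 56·a·b - 14·c + 42 - 63·a + 56·b)·(2·a + 2·b)·(6·a + c)    [distributive law]
= (-14·a·c - 21·a - 63·a^2 + 56·a·b - 14·c + 42 + 56·b)·(2·a + 2·b)·(6·a + c)    [combine like terms]
= (-28·a^2·c - 28·a·b·c - 42·a^2 - 42·a·b - 126·a^3 - 126·a^2·b + 112·a^2·b + 112·a·b^2 - 28·a·c - 28·b·c + 84·a + 84·b + 112·a·b + 112·b^2)·(6·a + c)    [distributive law]
= (-28·a^2·c - 28·a·b·c - 42·a^2 + 70·a·b - 126·a^3 - 14·a^2·b + 112·a·b^2 - 28·a·c - 28·b·c + 84·a + 84·b + 112·b^2)·(6·a + c)    [combine like terms]
= -168·a^3·c - 28·a^2·c^2 - 168·a^2·b·c - 28·a·b·c^2 - 252·a^3 - 42·a^2·c + 420·a^2·b + 70·a·b·c - 756·a^4 - 126·a^3·c - 84·a^3·b - 14·a^2·b·c + 672·a^2·b^2 + 112·a·b^2·c - 168·a^2·c - 28·a·c^2 - 168·a·b·c - 28·b·c^2 + 504·a^2 + 84·a·c + 504·a·b + 84·b·c + 672·a·b^2 + 112·b^2·c    [distributive law]
= -294·a^3·c - 28·a^2·c^2 - 182·a^2·b·c - 28·a·b·c^2 - 252·a^3 - 210·a^2·c + 420·a^2·b - 98·a·b·c - 756·a^4 - 84·a^3·b + 672·a^2·b^2 + 112·a·b^2·c - 28·a·c^2 - 28·b·c^2 + 504·a^2 + 84·a·c + 504·a·b + 84·b·c + 672·a·b^2 + 112·b^2·c    [combine like terms]

-294·a^3·c - 28·a^2·c^2 - 182·a^2·b·c - 28·a·b·c^2 - 252·a^3 - 210·a^2·c + 420·a^2·b - 98·a·b·c - 756·a^4 - 84·a^3·b + 672·a^2·b^2 + 112·a·b^2·c - 28·a·c^2 - 28·b·c^2 + 504·a^2 + 84·a·c + 504·a·b + 84·b·c + 672·a·b^2 + 112·b^2·c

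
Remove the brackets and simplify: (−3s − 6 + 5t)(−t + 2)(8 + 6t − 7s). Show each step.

(−3s − 6 + 5t)(−t + 2)(8 + 6t − 7s)
= (3st − 6s + 6t − 12 − 5t² + 10t)(8 + 6t − 7s)    [distributive law]
= (3st − 6s + 16t − 12 − 5t²)(8 + 6t − 7s)    [combine like terms]
= 24st + 18st² − 21s²t − 48s − 36st + 42s² + 128t + 96t² − 112st − 96 − 72t + 84s − 40t² − 30t³ + 35st²    [distributive law]
= −124st + 53st² − 21s²t + 36s + 42s² + 56t + 56t² − 96 − 30t³    [combine like terms]

−124st + 53st² − 21s²t + 36s + 42s² + 56t + 56t² − 96 − 30t³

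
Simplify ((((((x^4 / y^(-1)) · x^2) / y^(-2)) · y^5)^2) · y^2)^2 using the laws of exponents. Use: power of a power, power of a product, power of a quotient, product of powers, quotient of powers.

((((((x^4 / y^(-1)) · x^2) / y^(-2)) · y^5)^2) · y^2)^2
= ((((((x^4 / y^(-1)) · x^2) / y^(-2)) · y^5)^2)^2) · ((y^2)^2)    [power of a product]
= (((((x^4 / y^(-1)) · x^2) / y^(-2)) · y^5)^4) · ((y^2)^2)    [power of a power]
= (((((x^4 / y^(-1)) · x^2) / y^(-2))^4) · ((y^5)^4)) · ((y^2)^2)    [power of a product]
= (((((x^4 / y^(-1)) · x^2)^4) / ((y^(-2))^4)) · ((y^5)^4)) · ((y^2)^2)    [power of a quotient]
= (((((x^4 / y^(-1))^4) · ((x^2)^4)) / ((y^(-2))^4)) · ((y^5)^4)) · ((y^2)^2)    [power of a product]
= ((((((x^4)^4) / ((y^(-1))^4)) · ((x^2)^4)) / ((y^(-2))^4)) · ((y^5)^4)) · ((y^2)^2)    [power of a quotient]
= ((((x^16 / ((y^(-1))^4)) · ((x^2)^4)) / ((y^(-2))^4)) · ((y^5)^4)) · ((y^2)^2)    [power of a power]
= ((((x^16 / y^(-4)) · ((x^2)^4)) / ((y^(-2))^4)) · ((y^5)^4)) · ((y^2)^2)    [power of a power]
= ((((x^16 / y^(-4)) · x^8) / ((y^(-2))^4)) · ((y^5)^4)) · ((y^2)^2)    [power of a power]
= ((((x^16 / y^(-4)) · x^8) / y^(-8)) · ((y^5)^4)) · ((y^2)^2)    [power of a power]
= ((((x^16 / y^(-4)) · x^8) / y^(-8)) · y^20) · ((y^2)^2)    [power of a power]
= ((((x^16 / y^(-4)) · x^8) / y^(-8)) · y^20) · y^4    [power of a power]
= x^24y^36    [quotient of powers; product of powers]

x^24y^36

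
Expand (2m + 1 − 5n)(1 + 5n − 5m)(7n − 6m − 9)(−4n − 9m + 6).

1689mn² + 912m²n − 2163mn − 612m³ + 459m² + 207m − 5mn³ − 2435m²n² + 2280m³n − 540m⁴ + 1322n² + 78n − 54 + 700n⁴ − 1950n³

(2m + 1 − 5n)(1 + 5n − 5m)(7n − 6m − 9)(−4n − 9m + 6)
= (2m + 10mn − 10m² + 1 + 5n − 5m − 5n − 25n² + 25mn)(7n − 6m − 9)(−4n − 9m + 6)    [distributive law]
= (−3m + 35mn − 10m² + 1 − 25n²)(7n − 6m − 9)(−4n − 9m + 6)    [combine like terms]
= (−21mn + 18m² + 27m + 245mn² − 210m²n − 315mn − 70m²n + 60m³ + 90m² + 7n − 6m − 9 − 175n³ + 150mn² + 225n²)(−4n − 9m + 6)    [distributive law]
= (−336mn + 108m² + 21m + 395mn² − 280m²n + 60m³ + 7n − 9 − 175n³ + 225n²)(−4n − 9m + 6)    [combine like terms]
= 1344mn² + 3024m²n − 2016mn − 432m²n − 972m³ + 648m² − 84mn − 189m² + 126m − 1580mn³ − 3555m²n² + 2370mn² + 1120m²n² + 2520m³n − 1680m²n − 240m³n − 540m⁴ + 360m³ − 28n² − 63mn + 42n + 36n + 81m − 54 + 700n⁴ + 1575mn³ − 1050n³ − 900n³ − 2025mn² + 1350n²    [distributive law]
= 1689mn² + 912m²n − 2163mn − 612m³ + 459m² + 207m − 5mn³ − 2435m²n² + 2280m³n − 540m⁴ + 1322n² + 78n − 54 + 700n⁴ − 1950n³    [combine like terms]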